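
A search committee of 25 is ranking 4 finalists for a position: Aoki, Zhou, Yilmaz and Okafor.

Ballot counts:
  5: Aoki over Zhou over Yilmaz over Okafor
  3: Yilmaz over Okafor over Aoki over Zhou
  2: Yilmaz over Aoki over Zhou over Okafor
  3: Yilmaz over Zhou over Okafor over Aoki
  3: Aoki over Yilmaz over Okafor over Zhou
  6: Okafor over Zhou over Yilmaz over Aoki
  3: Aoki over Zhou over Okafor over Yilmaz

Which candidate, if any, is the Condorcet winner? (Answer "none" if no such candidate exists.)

none

Check each pair by majority over 25 ballots:
Aoki vs Zhou: Aoki preferred on 5+3+2+3+3 = 16 ballots; Aoki wins 16–9.
Aoki vs Yilmaz: Aoki is ranked higher on 5+3+3 = 11 ballots, Yilmaz on 14. Yilmaz wins 14–11.
Aoki vs Okafor: 13 to 12, Aoki.
Zhou vs Yilmaz: Zhou preferred on 5+6+3 = 14 ballots; Zhou wins 14–11.
Zhou vs Okafor: 13 to 12, Zhou.
Yilmaz vs Okafor: 5+3+2+3+3 = 16 for Yilmaz, 9 for Okafor — Yilmaz by 16–9.
Every candidate loses at least once (Aoki loses to Yilmaz; Zhou loses to Aoki; Yilmaz loses to Zhou; Okafor loses to Aoki). The majority relation contains the cycle Aoki → Zhou → Yilmaz → Aoki, so there is no Condorcet winner.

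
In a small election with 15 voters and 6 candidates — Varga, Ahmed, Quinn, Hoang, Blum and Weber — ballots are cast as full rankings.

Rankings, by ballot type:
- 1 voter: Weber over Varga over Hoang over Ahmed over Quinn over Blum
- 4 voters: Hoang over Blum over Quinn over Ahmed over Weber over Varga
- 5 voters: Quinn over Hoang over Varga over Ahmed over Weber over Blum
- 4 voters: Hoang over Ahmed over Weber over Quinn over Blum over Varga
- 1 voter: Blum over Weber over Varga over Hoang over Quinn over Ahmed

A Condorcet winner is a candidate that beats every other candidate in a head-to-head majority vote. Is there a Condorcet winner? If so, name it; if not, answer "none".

Hoang

Check each pair by majority over 15 ballots:
Varga vs Ahmed: Ahmed wins 8–7.
Varga–Quinn: Quinn 13–2.
Varga vs Hoang: 1+1 = 2 for Varga, 13 for Hoang — Hoang by 13–2.
Varga vs Blum: Blum, 9–6.
Varga vs Weber: Weber wins 10–5.
Ahmed vs Quinn: Quinn, 10–5.
Ahmed vs Hoang: 0 for Ahmed, 15 for Hoang — Hoang by 15–0.
Ahmed vs Blum: Ahmed is ranked higher on 1+5+4 = 10 ballots, Blum on 5. Ahmed wins 10–5.
Ahmed vs Weber: Ahmed wins 13–2.
Quinn–Hoang: Hoang 10–5.
Quinn vs Blum: 10 to 5, Quinn.
Quinn vs Weber: Quinn, 9–6.
Hoang vs Blum: Hoang preferred on 1+4+5+4 = 14 ballots; Hoang wins 14–1.
Hoang vs Weber: 4+5+4 = 13 for Hoang, 2 for Weber — Hoang by 13–2.
Blum–Weber: Weber 10–5.
Hoang beats each of Varga, Ahmed, Quinn, Blum, Weber — Hoang is the Condorcet winner.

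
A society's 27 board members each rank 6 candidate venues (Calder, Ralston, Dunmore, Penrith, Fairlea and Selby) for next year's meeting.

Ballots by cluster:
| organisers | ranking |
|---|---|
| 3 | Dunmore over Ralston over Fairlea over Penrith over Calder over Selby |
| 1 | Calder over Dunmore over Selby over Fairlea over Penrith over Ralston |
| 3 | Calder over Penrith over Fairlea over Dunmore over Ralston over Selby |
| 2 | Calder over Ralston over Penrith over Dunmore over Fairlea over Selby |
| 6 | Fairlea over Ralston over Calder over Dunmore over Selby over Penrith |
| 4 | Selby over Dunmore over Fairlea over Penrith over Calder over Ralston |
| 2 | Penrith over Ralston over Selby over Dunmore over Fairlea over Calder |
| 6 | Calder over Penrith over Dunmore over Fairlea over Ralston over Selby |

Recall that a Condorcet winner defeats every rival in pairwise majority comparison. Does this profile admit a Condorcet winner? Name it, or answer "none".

Head-to-head results (27 organisers):
Calder vs Ralston: Calder, 16–11.
Calder–Dunmore: Calder 18–9.
Calder vs Penrith: Calder, 18–9.
Calder–Fairlea: Fairlea 15–12.
Calder–Selby: Calder 21–6.
Ralston vs Dunmore: Dunmore, 17–10.
Ralston–Penrith: Penrith 16–11.
Ralston vs Fairlea: Fairlea, 20–7.
Ralston vs Selby: Ralston wins 22–5.
Dunmore–Penrith: Dunmore 14–13.
Dunmore–Fairlea: Dunmore 18–9.
Dunmore–Selby: Dunmore 21–6.
Penrith vs Fairlea: Fairlea wins 14–13.
Penrith vs Selby: Penrith wins 16–11.
Fairlea vs Selby: Fairlea wins 20–7.
Every city loses at least once (Calder loses to Fairlea; Ralston loses to Calder; Dunmore loses to Calder; Penrith loses to Calder; Fairlea loses to Dunmore; Selby loses to Calder). The majority relation contains the cycle Calder → Dunmore → Fairlea → Calder, so there is no Condorcet winner.

none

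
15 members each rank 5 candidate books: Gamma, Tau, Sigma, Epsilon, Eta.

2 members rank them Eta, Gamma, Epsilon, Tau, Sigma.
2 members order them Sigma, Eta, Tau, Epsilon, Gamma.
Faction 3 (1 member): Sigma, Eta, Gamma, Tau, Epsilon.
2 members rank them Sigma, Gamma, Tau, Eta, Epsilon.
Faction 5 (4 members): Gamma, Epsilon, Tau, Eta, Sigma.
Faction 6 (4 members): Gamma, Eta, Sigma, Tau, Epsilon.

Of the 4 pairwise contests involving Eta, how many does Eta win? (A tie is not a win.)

3

Eta against each rival (15 members):
Eta vs Gamma: Gamma wins 10–5.
Eta vs Tau: 2+2+1+4 = 9 for Eta, 6 for Tau — Eta by 9–6.
Eta vs Sigma: Eta wins 10–5.
Eta vs Epsilon: 2+2+1+2+4 = 11 for Eta, 4 for Epsilon — Eta by 11–4.
Eta beats Tau, Sigma, Epsilon; loses to Gamma — 3 pairwise wins.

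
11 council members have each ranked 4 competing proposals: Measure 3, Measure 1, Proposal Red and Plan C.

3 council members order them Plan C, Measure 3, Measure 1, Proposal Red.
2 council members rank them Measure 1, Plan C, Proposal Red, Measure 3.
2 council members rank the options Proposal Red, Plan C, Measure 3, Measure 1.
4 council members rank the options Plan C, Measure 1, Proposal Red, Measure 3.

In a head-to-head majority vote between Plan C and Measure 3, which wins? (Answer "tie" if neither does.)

Plan C

Ballots ranking Plan C above Measure 3: 3 + 2 + 2 + 4 = 11.
Ballots ranking Measure 3 above Plan C: 11 − 11 = 0.
Plan C wins the head-to-head 11–0.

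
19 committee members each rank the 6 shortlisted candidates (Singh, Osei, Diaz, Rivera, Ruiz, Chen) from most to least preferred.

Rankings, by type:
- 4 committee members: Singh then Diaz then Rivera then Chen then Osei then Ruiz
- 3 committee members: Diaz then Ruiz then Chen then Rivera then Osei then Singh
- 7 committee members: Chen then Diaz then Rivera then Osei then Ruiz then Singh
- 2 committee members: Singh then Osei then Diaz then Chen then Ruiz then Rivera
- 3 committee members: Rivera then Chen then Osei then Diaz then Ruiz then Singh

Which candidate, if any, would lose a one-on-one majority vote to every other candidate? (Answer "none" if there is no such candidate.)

Pairwise majorities:
Singh vs Osei: 4+2 = 6 for Singh, 13 for Osei — Osei by 13–6.
Singh vs Diaz: Diaz wins 13–6.
Singh vs Rivera: Singh is ranked higher on 4+2 = 6 ballots, Rivera on 13. Rivera wins 13–6.
Singh vs Ruiz: Ruiz, 13–6.
Singh vs Chen: Singh is ranked higher on 4+2 = 6 ballots, Chen on 13. Chen wins 13–6.
Osei vs Diaz: Diaz wins 14–5.
Osei vs Rivera: 2 to 17, Rivera.
Osei vs Ruiz: 4+7+2+3 = 16 for Osei, 3 for Ruiz — Osei by 16–3.
Osei vs Chen: 2 to 17, Chen.
Diaz vs Rivera: Diaz, 16–3.
Diaz–Ruiz: Diaz 19–0.
Diaz vs Chen: 4+3+2 = 9 for Diaz, 10 for Chen — Chen by 10–9.
Rivera vs Ruiz: Rivera wins 14–5.
Rivera vs Chen: Chen wins 12–7.
Ruiz vs Chen: Ruiz preferred on 3 ballots; Chen wins 16–3.
Singh loses to every other candidate — it is the Condorcet loser.

Singh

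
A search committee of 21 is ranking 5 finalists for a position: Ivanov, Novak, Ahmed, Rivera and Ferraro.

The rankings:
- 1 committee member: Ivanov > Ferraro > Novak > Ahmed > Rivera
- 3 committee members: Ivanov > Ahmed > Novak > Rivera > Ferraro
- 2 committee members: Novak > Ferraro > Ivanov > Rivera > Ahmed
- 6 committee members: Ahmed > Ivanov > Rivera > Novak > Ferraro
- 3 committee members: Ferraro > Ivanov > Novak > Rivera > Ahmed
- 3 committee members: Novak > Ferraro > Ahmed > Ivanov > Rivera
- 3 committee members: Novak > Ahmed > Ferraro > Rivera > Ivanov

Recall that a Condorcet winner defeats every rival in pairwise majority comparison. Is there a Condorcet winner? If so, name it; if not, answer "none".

none

Check each pair by majority over 21 ballots:
Ivanov vs Novak: 1+3+6+3 = 13 for Ivanov, 8 for Novak — Ivanov by 13–8.
Ivanov vs Ahmed: Ivanov is ranked higher on 1+3+2+3 = 9 ballots, Ahmed on 12. Ahmed wins 12–9.
Ivanov vs Rivera: Ivanov preferred on 1+3+2+6+3+3 = 18 ballots; Ivanov wins 18–3.
Ivanov vs Ferraro: 1+3+6 = 10 for Ivanov, 11 for Ferraro — Ferraro by 11–10.
Novak vs Ahmed: Novak preferred on 1+2+3+3+3 = 12 ballots; Novak wins 12–9.
Novak vs Rivera: 15 to 6, Novak.
Novak vs Ferraro: 3+2+6+3+3 = 17 for Novak, 4 for Ferraro — Novak by 17–4.
Ahmed vs Rivera: Ahmed is ranked higher on 1+3+6+3+3 = 16 ballots, Rivera on 5. Ahmed wins 16–5.
Ahmed vs Ferraro: 12 to 9, Ahmed.
Rivera vs Ferraro: Rivera preferred on 3+6 = 9 ballots; Ferraro wins 12–9.
Every candidate loses at least once (Ivanov loses to Ahmed; Novak loses to Ivanov; Ahmed loses to Novak; Rivera loses to Ivanov; Ferraro loses to Novak). The majority relation contains the cycle Ivanov > Novak > Ahmed > Ivanov, so there is no Condorcet winner.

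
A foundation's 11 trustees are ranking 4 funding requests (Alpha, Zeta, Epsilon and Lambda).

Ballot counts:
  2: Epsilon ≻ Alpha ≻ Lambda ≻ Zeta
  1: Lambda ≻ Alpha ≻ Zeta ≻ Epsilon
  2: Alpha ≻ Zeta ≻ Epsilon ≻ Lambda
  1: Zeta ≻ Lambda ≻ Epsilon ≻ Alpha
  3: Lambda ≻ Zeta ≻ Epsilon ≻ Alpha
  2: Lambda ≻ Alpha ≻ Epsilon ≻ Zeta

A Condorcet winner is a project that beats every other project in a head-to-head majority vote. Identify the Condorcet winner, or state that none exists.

Lambda

Head-to-head results (11 reviewers):
Alpha vs Zeta: Alpha preferred on 2+1+2+2 = 7 ballots; Alpha wins 7–4.
Alpha vs Epsilon: 1+2+2 = 5 for Alpha, 6 for Epsilon — Epsilon by 6–5.
Alpha vs Lambda: Alpha is ranked higher on 2+2 = 4 ballots, Lambda on 7. Lambda wins 7–4.
Zeta vs Epsilon: 7 to 4, Zeta.
Zeta vs Lambda: Zeta is ranked higher on 2+1 = 3 ballots, Lambda on 8. Lambda wins 8–3.
Epsilon vs Lambda: 2+2 = 4 for Epsilon, 7 for Lambda — Lambda by 7–4.
Lambda wins every pairwise contest, so Lambda is the Condorcet winner.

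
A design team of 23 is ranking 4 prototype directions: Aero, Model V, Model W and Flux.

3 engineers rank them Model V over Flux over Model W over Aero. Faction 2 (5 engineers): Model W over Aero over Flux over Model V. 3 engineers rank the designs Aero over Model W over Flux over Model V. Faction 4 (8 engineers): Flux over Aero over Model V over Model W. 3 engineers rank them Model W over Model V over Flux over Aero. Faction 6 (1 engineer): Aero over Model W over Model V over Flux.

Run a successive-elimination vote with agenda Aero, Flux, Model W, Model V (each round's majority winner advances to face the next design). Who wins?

Model W

Round 1: Aero vs Flux — 9–14, Flux advances.
Round 2: Flux vs Model W — 11–12, Model W advances.
Round 3: Model W vs Model V — 12–11, Model W advances.
The agenda winner is Model W.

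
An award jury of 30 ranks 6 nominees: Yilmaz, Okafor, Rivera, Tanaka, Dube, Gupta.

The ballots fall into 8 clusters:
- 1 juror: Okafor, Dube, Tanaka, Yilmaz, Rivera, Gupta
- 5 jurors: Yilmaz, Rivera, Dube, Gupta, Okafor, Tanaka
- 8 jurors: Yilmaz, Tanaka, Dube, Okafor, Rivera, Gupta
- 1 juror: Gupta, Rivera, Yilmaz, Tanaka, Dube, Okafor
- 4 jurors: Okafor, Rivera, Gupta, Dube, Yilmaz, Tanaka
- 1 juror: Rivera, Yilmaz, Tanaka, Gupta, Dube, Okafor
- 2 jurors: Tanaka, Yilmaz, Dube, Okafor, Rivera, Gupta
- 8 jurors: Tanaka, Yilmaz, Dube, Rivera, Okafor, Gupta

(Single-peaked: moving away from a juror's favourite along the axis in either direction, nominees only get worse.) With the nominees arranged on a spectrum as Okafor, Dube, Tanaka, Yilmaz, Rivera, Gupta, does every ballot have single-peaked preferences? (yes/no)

no

Axis positions: Okafor=1, Dube=2, Tanaka=3, Yilmaz=4, Rivera=5, Gupta=6.
Cluster 1 (peak Okafor at position 1): ranking walks positions 1-2-3-4-5-6, expanding outward from the peak — single-peaked.
Cluster 2: ranking walks positions 4-5-2-6-1-3; Dube is ranked above Tanaka even though Tanaka lies between Dube and the peak Yilmaz on the axis — preferences dip and rise again. Not single-peaked.
Cluster 3 (peak Yilmaz at position 4): ranking walks positions 4-3-2-1-5-6, expanding outward from the peak — single-peaked.
Cluster 4 (peak Gupta at position 6): ranking walks positions 6-5-4-3-2-1, expanding outward from the peak — single-peaked.
Cluster 5: ranking walks positions 1-5-6-2-4-3; Rivera is ranked above Dube even though Dube lies between Rivera and the peak Okafor on the axis — preferences dip and rise again. Not single-peaked.
Cluster 6 (peak Rivera at position 5): ranking walks positions 5-4-3-6-2-1, expanding outward from the peak — single-peaked.
Cluster 7 (peak Tanaka at position 3): ranking walks positions 3-4-2-1-5-6, expanding outward from the peak — single-peaked.
Cluster 8 (peak Tanaka at position 3): ranking walks positions 3-4-2-5-1-6, expanding outward from the peak — single-peaked.
Cluster 2 violates single-peakedness, so the profile is not single-peaked on this axis.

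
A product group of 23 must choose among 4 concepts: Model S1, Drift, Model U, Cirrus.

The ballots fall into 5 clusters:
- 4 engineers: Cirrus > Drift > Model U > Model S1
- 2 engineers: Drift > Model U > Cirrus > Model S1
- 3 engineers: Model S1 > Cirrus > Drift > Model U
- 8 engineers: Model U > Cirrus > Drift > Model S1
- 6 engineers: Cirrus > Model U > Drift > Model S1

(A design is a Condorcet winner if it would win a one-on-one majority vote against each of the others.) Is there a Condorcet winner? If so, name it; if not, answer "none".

Check each pair by majority over 23 ballots:
Model S1 vs Drift: 3 to 20, Drift.
Model S1 vs Model U: Model U wins 20–3.
Model S1 vs Cirrus: Model S1 is ranked higher on 3 ballots, Cirrus on 20. Cirrus wins 20–3.
Drift vs Model U: Model U wins 14–9.
Drift vs Cirrus: 2 to 21, Cirrus.
Model U vs Cirrus: Cirrus, 13–10.
Cirrus defeats every rival head-to-head and is the Condorcet winner.

Cirrus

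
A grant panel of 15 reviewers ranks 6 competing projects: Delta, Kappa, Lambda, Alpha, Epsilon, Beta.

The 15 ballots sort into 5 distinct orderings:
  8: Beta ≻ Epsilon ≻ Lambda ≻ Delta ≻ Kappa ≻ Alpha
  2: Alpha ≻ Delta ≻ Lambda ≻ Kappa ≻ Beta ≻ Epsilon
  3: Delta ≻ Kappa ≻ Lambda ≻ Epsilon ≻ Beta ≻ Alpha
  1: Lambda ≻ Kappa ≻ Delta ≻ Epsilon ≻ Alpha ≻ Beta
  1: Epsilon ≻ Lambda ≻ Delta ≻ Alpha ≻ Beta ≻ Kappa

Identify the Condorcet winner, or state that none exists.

Beta

Head-to-head results (15 reviewers):
Delta vs Kappa: Delta wins 14–1.
Delta–Lambda: Lambda 10–5.
Delta vs Alpha: Delta, 13–2.
Delta vs Epsilon: Epsilon, 9–6.
Delta vs Beta: Beta, 8–7.
Kappa vs Lambda: Lambda wins 12–3.
Kappa vs Alpha: Kappa wins 12–3.
Kappa–Epsilon: Epsilon 9–6.
Kappa vs Beta: Beta, 9–6.
Lambda vs Alpha: Lambda wins 13–2.
Lambda vs Epsilon: Epsilon, 9–6.
Lambda vs Beta: Beta wins 8–7.
Alpha–Epsilon: Epsilon 13–2.
Alpha vs Beta: Beta, 11–4.
Epsilon vs Beta: Beta wins 10–5.
Only Beta has no losses; Beta is the Condorcet winner.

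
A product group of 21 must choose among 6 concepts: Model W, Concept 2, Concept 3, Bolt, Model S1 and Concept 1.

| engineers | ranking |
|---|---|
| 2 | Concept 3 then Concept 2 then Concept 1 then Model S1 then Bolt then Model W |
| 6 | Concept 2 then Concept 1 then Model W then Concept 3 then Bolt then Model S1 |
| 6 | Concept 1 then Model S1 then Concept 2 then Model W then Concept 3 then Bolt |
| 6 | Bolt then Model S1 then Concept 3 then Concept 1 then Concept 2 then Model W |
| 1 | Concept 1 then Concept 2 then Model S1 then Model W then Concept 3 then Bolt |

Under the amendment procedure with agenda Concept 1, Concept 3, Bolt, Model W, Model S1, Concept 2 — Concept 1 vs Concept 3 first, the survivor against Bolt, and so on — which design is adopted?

Round 1: Concept 1 vs Concept 3 — 13–8, Concept 1 advances.
Round 2: Concept 1 vs Bolt — 15–6, Concept 1 advances.
Round 3: Concept 1 vs Model W — 21–0, Concept 1 advances.
Round 4: Concept 1 vs Model S1 — 15–6, Concept 1 advances.
Round 5: Concept 1 vs Concept 2 — 13–8, Concept 1 advances.
Concept 1 survives the agenda.

Concept 1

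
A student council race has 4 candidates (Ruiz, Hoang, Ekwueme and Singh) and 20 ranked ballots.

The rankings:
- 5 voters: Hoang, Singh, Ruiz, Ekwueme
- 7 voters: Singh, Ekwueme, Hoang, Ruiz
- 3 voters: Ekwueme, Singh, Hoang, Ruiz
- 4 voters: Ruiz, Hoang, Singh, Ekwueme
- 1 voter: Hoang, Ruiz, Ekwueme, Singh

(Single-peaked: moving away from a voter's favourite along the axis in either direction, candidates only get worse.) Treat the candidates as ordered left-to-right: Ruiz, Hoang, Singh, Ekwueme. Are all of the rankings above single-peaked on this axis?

Axis positions: Ruiz=1, Hoang=2, Singh=3, Ekwueme=4.
Cluster 1 (peak Hoang at position 2): ranking walks positions 2-3-1-4, expanding outward from the peak — single-peaked.
Cluster 2 (peak Singh at position 3): ranking walks positions 3-4-2-1, expanding outward from the peak — single-peaked.
Cluster 3 (peak Ekwueme at position 4): ranking walks positions 4-3-2-1, expanding outward from the peak — single-peaked.
Cluster 4 (peak Ruiz at position 1): ranking walks positions 1-2-3-4, expanding outward from the peak — single-peaked.
Cluster 5: ranking walks positions 2-1-4-3; Ekwueme is ranked above Singh even though Singh lies between Ekwueme and the peak Hoang on the axis — preferences dip and rise again. Not single-peaked.
Cluster 5 violates single-peakedness, so the profile is not single-peaked on this axis.

no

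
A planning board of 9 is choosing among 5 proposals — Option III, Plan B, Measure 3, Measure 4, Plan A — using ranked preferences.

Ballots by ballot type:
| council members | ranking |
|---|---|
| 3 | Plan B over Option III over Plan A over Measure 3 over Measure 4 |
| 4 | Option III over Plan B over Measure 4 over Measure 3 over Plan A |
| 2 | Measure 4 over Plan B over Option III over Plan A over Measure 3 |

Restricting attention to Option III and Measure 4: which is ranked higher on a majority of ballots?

Option III

Ballots ranking Option III above Measure 4: 3 + 4 = 7.
Ballots ranking Measure 4 above Option III: 9 − 7 = 2.
Option III wins the head-to-head 7–2.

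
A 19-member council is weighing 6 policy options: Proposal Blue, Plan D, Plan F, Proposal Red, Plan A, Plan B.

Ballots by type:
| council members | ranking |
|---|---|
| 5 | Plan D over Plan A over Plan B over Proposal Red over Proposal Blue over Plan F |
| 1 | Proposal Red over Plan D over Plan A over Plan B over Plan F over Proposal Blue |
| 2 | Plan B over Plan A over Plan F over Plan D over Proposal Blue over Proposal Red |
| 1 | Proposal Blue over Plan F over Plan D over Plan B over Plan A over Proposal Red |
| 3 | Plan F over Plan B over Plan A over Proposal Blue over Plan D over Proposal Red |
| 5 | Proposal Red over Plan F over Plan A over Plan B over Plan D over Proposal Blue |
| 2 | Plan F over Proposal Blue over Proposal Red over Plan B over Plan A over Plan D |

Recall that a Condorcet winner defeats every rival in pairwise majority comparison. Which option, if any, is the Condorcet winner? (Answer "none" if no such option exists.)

none

Pairwise majorities:
Proposal Blue vs Plan D: 6 to 13, Plan D.
Proposal Blue vs Plan F: Plan F, 13–6.
Proposal Blue vs Proposal Red: Proposal Red, 11–8.
Proposal Blue vs Plan A: Plan A, 16–3.
Proposal Blue vs Plan B: Plan B, 16–3.
Plan D vs Plan F: Plan D preferred on 5+1 = 6 ballots; Plan F wins 13–6.
Plan D vs Proposal Red: Plan D preferred on 5+2+1+3 = 11 ballots; Plan D wins 11–8.
Plan D vs Plan A: Plan D preferred on 5+1+1 = 7 ballots; Plan A wins 12–7.
Plan D vs Plan B: Plan B, 12–7.
Plan F vs Proposal Red: 8 to 11, Proposal Red.
Plan F vs Plan A: Plan F, 11–8.
Plan F–Plan B: Plan F 11–8.
Proposal Red–Plan A: Plan A 11–8.
Proposal Red vs Plan B: Plan B, 11–8.
Plan A vs Plan B: Plan A is ranked higher on 5+1+5 = 11 ballots, Plan B on 8. Plan A wins 11–8.
Every option loses at least once (Proposal Blue loses to Plan D; Plan D loses to Plan F; Plan F loses to Proposal Red; Proposal Red loses to Plan D; Plan A loses to Plan F; Plan B loses to Plan F). The majority relation contains the cycle Plan D > Proposal Red > Plan F > Plan D, so there is no Condorcet winner.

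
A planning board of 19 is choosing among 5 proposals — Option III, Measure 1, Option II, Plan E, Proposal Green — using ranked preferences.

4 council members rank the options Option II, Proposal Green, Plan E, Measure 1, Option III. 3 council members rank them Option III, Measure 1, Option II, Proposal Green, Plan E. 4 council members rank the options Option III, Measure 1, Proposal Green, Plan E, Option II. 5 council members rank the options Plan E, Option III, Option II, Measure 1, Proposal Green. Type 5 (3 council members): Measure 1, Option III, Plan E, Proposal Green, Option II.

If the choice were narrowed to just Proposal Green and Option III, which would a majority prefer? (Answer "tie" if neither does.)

Ballots ranking Proposal Green above Option III: 4.
Ballots ranking Option III above Proposal Green: 19 − 4 = 15.
Option III wins the head-to-head 15–4.

Option III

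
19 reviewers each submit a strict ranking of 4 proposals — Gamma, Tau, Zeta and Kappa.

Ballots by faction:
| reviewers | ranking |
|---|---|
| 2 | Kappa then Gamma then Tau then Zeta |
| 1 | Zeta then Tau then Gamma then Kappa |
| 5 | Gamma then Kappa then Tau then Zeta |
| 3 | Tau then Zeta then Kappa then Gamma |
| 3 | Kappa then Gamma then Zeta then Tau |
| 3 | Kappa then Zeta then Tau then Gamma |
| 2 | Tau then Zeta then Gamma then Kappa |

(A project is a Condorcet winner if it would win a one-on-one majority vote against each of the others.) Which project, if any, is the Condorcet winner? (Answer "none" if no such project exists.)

Kappa

Check each pair by majority over 19 ballots:
Gamma vs Tau: Gamma, 10–9.
Gamma vs Zeta: Gamma wins 10–9.
Gamma vs Kappa: Kappa wins 11–8.
Tau–Zeta: Tau 12–7.
Tau–Kappa: Kappa 13–6.
Zeta vs Kappa: Kappa, 13–6.
Only Kappa has no losses; Kappa is the Condorcet winner.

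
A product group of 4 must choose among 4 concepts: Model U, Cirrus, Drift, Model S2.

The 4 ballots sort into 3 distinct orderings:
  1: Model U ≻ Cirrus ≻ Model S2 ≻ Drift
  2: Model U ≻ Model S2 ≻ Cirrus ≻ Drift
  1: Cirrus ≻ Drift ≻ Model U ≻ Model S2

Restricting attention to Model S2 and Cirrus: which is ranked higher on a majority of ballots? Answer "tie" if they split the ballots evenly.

tie

Ballots ranking Model S2 above Cirrus: 2.
Ballots ranking Cirrus above Model S2: 4 − 2 = 2.
2–2: the pair ties.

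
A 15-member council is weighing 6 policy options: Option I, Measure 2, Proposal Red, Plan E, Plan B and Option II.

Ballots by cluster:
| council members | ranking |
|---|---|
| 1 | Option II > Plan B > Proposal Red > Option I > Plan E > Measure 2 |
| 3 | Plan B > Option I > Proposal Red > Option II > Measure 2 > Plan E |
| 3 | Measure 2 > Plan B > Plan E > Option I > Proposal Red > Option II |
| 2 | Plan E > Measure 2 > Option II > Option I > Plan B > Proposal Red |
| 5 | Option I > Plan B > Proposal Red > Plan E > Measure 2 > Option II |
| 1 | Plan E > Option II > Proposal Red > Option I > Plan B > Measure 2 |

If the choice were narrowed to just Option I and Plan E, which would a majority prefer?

Ballots ranking Option I above Plan E: 1 + 3 + 5 = 9.
Ballots ranking Plan E above Option I: 15 − 9 = 6.
Option I wins the head-to-head 9–6.

Option I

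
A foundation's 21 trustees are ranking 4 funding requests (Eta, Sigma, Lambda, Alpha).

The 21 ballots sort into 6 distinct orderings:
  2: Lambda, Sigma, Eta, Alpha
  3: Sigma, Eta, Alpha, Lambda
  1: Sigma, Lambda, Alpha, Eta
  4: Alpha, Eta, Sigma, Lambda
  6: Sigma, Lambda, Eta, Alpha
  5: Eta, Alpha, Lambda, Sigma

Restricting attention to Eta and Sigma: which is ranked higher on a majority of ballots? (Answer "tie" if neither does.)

Ballots ranking Eta above Sigma: 4 + 5 = 9.
Ballots ranking Sigma above Eta: 21 − 9 = 12.
Sigma wins the head-to-head 12–9.

Sigma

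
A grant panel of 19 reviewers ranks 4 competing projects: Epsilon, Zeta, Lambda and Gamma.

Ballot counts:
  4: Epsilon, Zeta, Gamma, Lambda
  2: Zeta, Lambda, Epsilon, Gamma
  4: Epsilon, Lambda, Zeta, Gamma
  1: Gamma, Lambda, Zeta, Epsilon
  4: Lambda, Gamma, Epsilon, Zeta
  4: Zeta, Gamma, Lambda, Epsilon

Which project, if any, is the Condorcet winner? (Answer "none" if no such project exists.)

none

Pairwise majorities:
Epsilon vs Zeta: Epsilon, 12–7.
Epsilon vs Lambda: Lambda wins 11–8.
Epsilon vs Gamma: Epsilon wins 10–9.
Zeta vs Lambda: Zeta wins 10–9.
Zeta vs Gamma: Zeta wins 14–5.
Lambda–Gamma: Lambda 10–9.
No project is unbeaten: Epsilon loses to Lambda; Zeta loses to Epsilon; Lambda loses to Zeta; Gamma loses to Epsilon. In particular Epsilon → Zeta → Lambda → Epsilon is a majority cycle — no Condorcet winner exists.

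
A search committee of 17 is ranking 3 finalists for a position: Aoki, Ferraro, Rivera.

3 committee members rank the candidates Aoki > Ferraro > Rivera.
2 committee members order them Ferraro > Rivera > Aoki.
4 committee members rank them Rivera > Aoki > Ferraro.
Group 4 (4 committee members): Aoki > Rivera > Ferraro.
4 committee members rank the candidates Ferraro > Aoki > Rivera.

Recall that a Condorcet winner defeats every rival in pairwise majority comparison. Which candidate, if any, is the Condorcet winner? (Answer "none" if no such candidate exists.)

Aoki

Check each pair by majority over 17 ballots:
Aoki–Ferraro: Aoki 11–6.
Aoki vs Rivera: Aoki wins 11–6.
Ferraro vs Rivera: Ferraro wins 9–8.
Only Aoki has no losses; Aoki is the Condorcet winner.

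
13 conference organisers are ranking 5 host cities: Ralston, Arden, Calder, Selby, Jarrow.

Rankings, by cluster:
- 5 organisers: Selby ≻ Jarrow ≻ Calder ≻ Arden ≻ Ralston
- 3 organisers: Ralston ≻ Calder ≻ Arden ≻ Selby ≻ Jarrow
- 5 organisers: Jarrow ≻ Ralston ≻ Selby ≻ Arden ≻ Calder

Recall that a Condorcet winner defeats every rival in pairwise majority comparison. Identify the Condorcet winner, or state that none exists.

Head-to-head results (13 organisers):
Ralston vs Arden: 3+5 = 8 for Ralston, 5 for Arden — Ralston by 8–5.
Ralston vs Calder: 8 to 5, Ralston.
Ralston vs Selby: Ralston preferred on 3+5 = 8 ballots; Ralston wins 8–5.
Ralston vs Jarrow: 3 to 10, Jarrow.
Arden vs Calder: 5 to 8, Calder.
Arden vs Selby: 3 to 10, Selby.
Arden vs Jarrow: 3 for Arden, 10 for Jarrow — Jarrow by 10–3.
Calder vs Selby: Calder is ranked higher on 3 ballots, Selby on 10. Selby wins 10–3.
Calder vs Jarrow: Calder preferred on 3 ballots; Jarrow wins 10–3.
Selby vs Jarrow: 8 to 5, Selby.
Every city loses at least once (Ralston loses to Jarrow; Arden loses to Ralston; Calder loses to Ralston; Selby loses to Ralston; Jarrow loses to Selby). The majority relation contains the cycle Ralston → Selby → Jarrow → Ralston, so there is no Condorcet winner.

none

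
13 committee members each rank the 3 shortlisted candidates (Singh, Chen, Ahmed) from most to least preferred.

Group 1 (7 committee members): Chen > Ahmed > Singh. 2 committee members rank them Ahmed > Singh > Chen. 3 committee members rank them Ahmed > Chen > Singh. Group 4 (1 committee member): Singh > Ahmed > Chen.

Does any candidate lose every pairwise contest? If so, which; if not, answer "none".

Head-to-head results (13 committee members):
Singh vs Chen: 2+1 = 3 for Singh, 10 for Chen — Chen by 10–3.
Singh vs Ahmed: 1 to 12, Ahmed.
Chen vs Ahmed: Chen, 7–6.
Singh is beaten in every head-to-head and is the Condorcet loser.

Singh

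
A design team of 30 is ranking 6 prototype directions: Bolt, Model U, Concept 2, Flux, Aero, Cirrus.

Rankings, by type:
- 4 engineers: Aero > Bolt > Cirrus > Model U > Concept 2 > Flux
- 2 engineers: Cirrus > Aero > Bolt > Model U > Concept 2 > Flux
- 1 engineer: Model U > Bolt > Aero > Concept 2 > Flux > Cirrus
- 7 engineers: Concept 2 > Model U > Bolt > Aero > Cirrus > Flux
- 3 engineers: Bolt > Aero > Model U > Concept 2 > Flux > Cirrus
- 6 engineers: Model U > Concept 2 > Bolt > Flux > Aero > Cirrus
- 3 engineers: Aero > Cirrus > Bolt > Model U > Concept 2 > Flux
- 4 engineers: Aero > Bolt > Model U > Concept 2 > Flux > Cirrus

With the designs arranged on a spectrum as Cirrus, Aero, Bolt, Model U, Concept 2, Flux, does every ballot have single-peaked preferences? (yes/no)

Axis positions: Cirrus=1, Aero=2, Bolt=3, Model U=4, Concept 2=5, Flux=6.
Type 1 (peak Aero at position 2): ranking walks positions 2-3-1-4-5-6, expanding outward from the peak — single-peaked.
Type 2 (peak Cirrus at position 1): ranking walks positions 1-2-3-4-5-6, expanding outward from the peak — single-peaked.
Type 3 (peak Model U at position 4): ranking walks positions 4-3-2-5-6-1, expanding outward from the peak — single-peaked.
Type 4 (peak Concept 2 at position 5): ranking walks positions 5-4-3-2-1-6, expanding outward from the peak — single-peaked.
Type 5 (peak Bolt at position 3): ranking walks positions 3-2-4-5-6-1, expanding outward from the peak — single-peaked.
Type 6 (peak Model U at position 4): ranking walks positions 4-5-3-6-2-1, expanding outward from the peak — single-peaked.
Type 7 (peak Aero at position 2): ranking walks positions 2-1-3-4-5-6, expanding outward from the peak — single-peaked.
Type 8 (peak Aero at position 2): ranking walks positions 2-3-4-5-6-1, expanding outward from the peak — single-peaked.
Every ranking is single-peaked on this axis.

yes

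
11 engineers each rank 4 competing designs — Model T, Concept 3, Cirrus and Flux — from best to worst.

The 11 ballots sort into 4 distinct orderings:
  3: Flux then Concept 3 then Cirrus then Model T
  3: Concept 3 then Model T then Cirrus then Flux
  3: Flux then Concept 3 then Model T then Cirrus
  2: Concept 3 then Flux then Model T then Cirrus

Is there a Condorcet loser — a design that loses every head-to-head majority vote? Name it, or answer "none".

Cirrus

Pairwise majorities:
Model T vs Concept 3: Concept 3 wins 11–0.
Model T vs Cirrus: Model T, 8–3.
Model T–Flux: Flux 8–3.
Concept 3 vs Cirrus: 11 to 0, Concept 3.
Concept 3 vs Flux: Concept 3 preferred on 3+2 = 5 ballots; Flux wins 6–5.
Cirrus vs Flux: Flux wins 8–3.
Only Cirrus has no wins; Cirrus is the Condorcet loser.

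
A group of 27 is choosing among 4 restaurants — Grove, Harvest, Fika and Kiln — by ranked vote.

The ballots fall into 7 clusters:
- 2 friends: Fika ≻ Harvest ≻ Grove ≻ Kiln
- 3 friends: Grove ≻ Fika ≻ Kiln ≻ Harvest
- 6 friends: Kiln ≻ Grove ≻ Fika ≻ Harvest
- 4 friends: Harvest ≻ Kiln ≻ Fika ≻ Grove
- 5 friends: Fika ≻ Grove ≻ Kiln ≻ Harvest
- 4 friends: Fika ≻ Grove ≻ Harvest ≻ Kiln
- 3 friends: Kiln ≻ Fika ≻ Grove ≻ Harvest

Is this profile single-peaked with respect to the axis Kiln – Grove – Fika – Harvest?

Axis positions: Kiln=1, Grove=2, Fika=3, Harvest=4.
Cluster 1 (peak Fika at position 3): ranking walks positions 3-4-2-1, expanding outward from the peak — single-peaked.
Cluster 2 (peak Grove at position 2): ranking walks positions 2-3-1-4, expanding outward from the peak — single-peaked.
Cluster 3 (peak Kiln at position 1): ranking walks positions 1-2-3-4, expanding outward from the peak — single-peaked.
Cluster 4: ranking walks positions 4-1-3-2; Kiln is ranked above Fika even though Fika lies between Kiln and the peak Harvest on the axis — preferences dip and rise again. Not single-peaked.
Cluster 5 (peak Fika at position 3): ranking walks positions 3-2-1-4, expanding outward from the peak — single-peaked.
Cluster 6 (peak Fika at position 3): ranking walks positions 3-2-4-1, expanding outward from the peak — single-peaked.
Cluster 7: ranking walks positions 1-3-2-4; Fika is ranked above Grove even though Grove lies between Fika and the peak Kiln on the axis — preferences dip and rise again. Not single-peaked.
Cluster 4 violates single-peakedness, so the profile is not single-peaked on this axis.

no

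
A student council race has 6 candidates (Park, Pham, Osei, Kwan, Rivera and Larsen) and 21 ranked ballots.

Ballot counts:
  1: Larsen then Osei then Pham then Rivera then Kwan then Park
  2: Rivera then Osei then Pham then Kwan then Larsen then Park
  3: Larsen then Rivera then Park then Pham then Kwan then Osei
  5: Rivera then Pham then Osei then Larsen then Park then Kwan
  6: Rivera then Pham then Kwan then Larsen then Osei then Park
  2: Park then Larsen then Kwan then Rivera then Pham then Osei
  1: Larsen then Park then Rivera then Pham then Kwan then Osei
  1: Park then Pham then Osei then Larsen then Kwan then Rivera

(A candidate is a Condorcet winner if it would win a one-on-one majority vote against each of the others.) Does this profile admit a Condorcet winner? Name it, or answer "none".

Rivera

Check each pair by majority over 21 ballots:
Park vs Pham: 7 to 14, Pham.
Park vs Osei: 7 to 14, Osei.
Park vs Kwan: 12 to 9, Park.
Park vs Rivera: 4 to 17, Rivera.
Park vs Larsen: Park is ranked higher on 2+1 = 3 ballots, Larsen on 18. Larsen wins 18–3.
Pham vs Osei: Pham preferred on 3+5+6+2+1+1 = 18 ballots; Pham wins 18–3.
Pham vs Kwan: Pham preferred on 19 ballots; Pham wins 19–2.
Pham vs Rivera: 1+1 = 2 for Pham, 19 for Rivera — Rivera by 19–2.
Pham vs Larsen: Pham is ranked higher on 2+5+6+1 = 14 ballots, Larsen on 7. Pham wins 14–7.
Osei vs Kwan: 1+2+5+1 = 9 for Osei, 12 for Kwan — Kwan by 12–9.
Osei vs Rivera: 2 to 19, Rivera.
Osei vs Larsen: Osei is ranked higher on 2+5+1 = 8 ballots, Larsen on 13. Larsen wins 13–8.
Kwan vs Rivera: Kwan preferred on 2+1 = 3 ballots; Rivera wins 18–3.
Kwan vs Larsen: Kwan is ranked higher on 2+6 = 8 ballots, Larsen on 13. Larsen wins 13–8.
Rivera vs Larsen: Rivera is ranked higher on 2+5+6 = 13 ballots, Larsen on 8. Rivera wins 13–8.
Rivera beats each of Park, Pham, Osei, Kwan, Larsen — Rivera is the Condorcet winner.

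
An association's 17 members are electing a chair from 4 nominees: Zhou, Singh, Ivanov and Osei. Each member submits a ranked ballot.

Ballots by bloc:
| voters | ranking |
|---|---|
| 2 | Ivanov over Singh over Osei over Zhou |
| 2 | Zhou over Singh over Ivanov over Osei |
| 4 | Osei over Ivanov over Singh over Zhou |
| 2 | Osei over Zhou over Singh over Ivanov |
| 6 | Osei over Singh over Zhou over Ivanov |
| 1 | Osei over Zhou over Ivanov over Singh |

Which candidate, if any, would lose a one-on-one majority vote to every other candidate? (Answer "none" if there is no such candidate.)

Pairwise majorities:
Zhou vs Singh: Singh wins 12–5.
Zhou vs Ivanov: 11 to 6, Zhou.
Zhou vs Osei: Osei wins 15–2.
Singh–Ivanov: Singh 10–7.
Singh vs Osei: Singh preferred on 2+2 = 4 ballots; Osei wins 13–4.
Ivanov vs Osei: 2+2 = 4 for Ivanov, 13 for Osei — Osei by 13–4.
Only Ivanov has no wins; Ivanov is the Condorcet loser.

Ivanov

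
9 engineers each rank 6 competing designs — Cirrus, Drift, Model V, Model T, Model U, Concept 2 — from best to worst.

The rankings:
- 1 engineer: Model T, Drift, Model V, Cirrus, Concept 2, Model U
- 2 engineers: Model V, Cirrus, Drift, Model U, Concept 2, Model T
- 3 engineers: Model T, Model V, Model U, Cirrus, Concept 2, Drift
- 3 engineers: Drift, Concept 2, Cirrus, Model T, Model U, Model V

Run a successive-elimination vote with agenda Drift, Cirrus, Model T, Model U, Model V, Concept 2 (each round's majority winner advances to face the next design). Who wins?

Model V

Round 1: Drift vs Cirrus — 4–5, Cirrus advances.
Round 2: Cirrus vs Model T — 5–4, Cirrus advances.
Round 3: Cirrus vs Model U — 6–3, Cirrus advances.
Round 4: Cirrus vs Model V — 3–6, Model V advances.
Round 5: Model V vs Concept 2 — 6–3, Model V advances.
The agenda winner is Model V.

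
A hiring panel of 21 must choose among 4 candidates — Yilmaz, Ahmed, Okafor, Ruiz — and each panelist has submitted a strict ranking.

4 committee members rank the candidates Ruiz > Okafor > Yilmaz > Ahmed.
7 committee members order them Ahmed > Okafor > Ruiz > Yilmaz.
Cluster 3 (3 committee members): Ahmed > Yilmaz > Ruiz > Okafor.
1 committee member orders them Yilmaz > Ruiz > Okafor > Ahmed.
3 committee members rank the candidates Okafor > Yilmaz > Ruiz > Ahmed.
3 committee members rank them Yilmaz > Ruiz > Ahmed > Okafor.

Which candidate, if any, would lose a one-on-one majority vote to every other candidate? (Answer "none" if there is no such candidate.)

none

Pairwise majorities:
Yilmaz vs Ahmed: 4+1+3+3 = 11 for Yilmaz, 10 for Ahmed — Yilmaz by 11–10.
Yilmaz vs Okafor: Yilmaz preferred on 3+1+3 = 7 ballots; Okafor wins 14–7.
Yilmaz–Ruiz: Ruiz 11–10.
Ahmed vs Okafor: 13 to 8, Ahmed.
Ahmed vs Ruiz: Ahmed preferred on 7+3 = 10 ballots; Ruiz wins 11–10.
Okafor–Ruiz: Ruiz 11–10.
No candidate is winless: Yilmaz beats Ahmed; Ahmed beats Okafor; Okafor beats Yilmaz; Ruiz beats Yilmaz. There is no Condorcet loser.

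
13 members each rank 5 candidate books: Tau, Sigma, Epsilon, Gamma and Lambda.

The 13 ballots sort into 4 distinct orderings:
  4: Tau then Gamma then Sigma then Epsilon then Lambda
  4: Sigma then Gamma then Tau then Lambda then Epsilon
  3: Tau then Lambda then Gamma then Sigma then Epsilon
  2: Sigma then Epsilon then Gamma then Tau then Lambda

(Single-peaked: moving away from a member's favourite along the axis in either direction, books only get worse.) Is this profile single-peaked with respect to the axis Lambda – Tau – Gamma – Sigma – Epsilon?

Axis positions: Lambda=1, Tau=2, Gamma=3, Sigma=4, Epsilon=5.
Type 1 (peak Tau at position 2): ranking walks positions 2-3-4-5-1, expanding outward from the peak — single-peaked.
Type 2 (peak Sigma at position 4): ranking walks positions 4-3-2-1-5, expanding outward from the peak — single-peaked.
Type 3 (peak Tau at position 2): ranking walks positions 2-1-3-4-5, expanding outward from the peak — single-peaked.
Type 4 (peak Sigma at position 4): ranking walks positions 4-5-3-2-1, expanding outward from the peak — single-peaked.
Every ranking is single-peaked on this axis.

yes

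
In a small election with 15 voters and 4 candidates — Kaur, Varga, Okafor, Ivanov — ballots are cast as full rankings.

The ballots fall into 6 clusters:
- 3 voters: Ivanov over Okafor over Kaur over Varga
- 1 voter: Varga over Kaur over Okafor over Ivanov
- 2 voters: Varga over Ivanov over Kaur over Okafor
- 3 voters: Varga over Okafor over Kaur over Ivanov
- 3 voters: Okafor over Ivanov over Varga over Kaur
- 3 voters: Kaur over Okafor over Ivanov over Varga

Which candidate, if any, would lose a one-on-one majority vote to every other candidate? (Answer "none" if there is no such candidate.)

Kaur

Pairwise majorities:
Kaur vs Varga: 6 to 9, Varga.
Kaur vs Okafor: Kaur preferred on 1+2+3 = 6 ballots; Okafor wins 9–6.
Kaur vs Ivanov: Ivanov wins 8–7.
Varga vs Okafor: 1+2+3 = 6 for Varga, 9 for Okafor — Okafor by 9–6.
Varga–Ivanov: Ivanov 9–6.
Okafor vs Ivanov: 10 to 5, Okafor.
Kaur loses to every other candidate — it is the Condorcet loser.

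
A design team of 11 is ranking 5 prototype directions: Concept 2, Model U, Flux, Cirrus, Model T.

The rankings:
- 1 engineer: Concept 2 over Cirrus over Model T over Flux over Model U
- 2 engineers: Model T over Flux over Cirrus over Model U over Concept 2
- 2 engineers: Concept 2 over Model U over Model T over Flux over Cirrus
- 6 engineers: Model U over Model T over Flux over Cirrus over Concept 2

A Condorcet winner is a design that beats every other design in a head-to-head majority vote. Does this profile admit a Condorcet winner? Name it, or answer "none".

Head-to-head results (11 engineers):
Concept 2 vs Model U: Concept 2 preferred on 1+2 = 3 ballots; Model U wins 8–3.
Concept 2 vs Flux: Concept 2 is ranked higher on 1+2 = 3 ballots, Flux on 8. Flux wins 8–3.
Concept 2 vs Cirrus: 3 to 8, Cirrus.
Concept 2 vs Model T: Concept 2 is ranked higher on 1+2 = 3 ballots, Model T on 8. Model T wins 8–3.
Model U vs Flux: Model U is ranked higher on 2+6 = 8 ballots, Flux on 3. Model U wins 8–3.
Model U vs Cirrus: 2+6 = 8 for Model U, 3 for Cirrus — Model U by 8–3.
Model U vs Model T: 2+6 = 8 for Model U, 3 for Model T — Model U by 8–3.
Flux vs Cirrus: 2+2+6 = 10 for Flux, 1 for Cirrus — Flux by 10–1.
Flux vs Model T: Flux is ranked higher on 0 ballots, Model T on 11. Model T wins 11–0.
Cirrus vs Model T: 1 to 10, Model T.
Model U wins every pairwise contest, so Model U is the Condorcet winner.

Model U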